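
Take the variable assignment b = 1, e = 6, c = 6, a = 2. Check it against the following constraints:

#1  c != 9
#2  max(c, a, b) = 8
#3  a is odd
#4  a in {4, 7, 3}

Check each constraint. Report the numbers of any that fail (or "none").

#1 c = 6, and 6 ≠ 9  ✔
#2 max(6, 2, 1) = 6, not 8  ✘
#3 a = 2 is even  ✘
#4 a = 2 is not in {4, 7, 3}  ✘

No — constraints 2, 3, and 4 are not satisfied.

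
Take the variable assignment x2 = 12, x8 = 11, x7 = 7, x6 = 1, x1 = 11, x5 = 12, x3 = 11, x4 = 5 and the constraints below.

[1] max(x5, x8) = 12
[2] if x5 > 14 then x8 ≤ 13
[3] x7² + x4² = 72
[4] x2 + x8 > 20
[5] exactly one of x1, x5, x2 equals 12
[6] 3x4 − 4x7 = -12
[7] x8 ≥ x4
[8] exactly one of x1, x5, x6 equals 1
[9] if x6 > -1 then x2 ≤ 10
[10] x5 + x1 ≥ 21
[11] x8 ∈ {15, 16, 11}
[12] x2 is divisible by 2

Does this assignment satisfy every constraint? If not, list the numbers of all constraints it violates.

[1] max(12, 11) = 12  true
[2] x5 = 12, not > 14; antecedent false, conditional vacuously true  true
[3] x7² + x4² = 7² + 5² = 49 + 25 = 74, not 72  false
[4] x2 + x8 = 12 + 11 = 23; 23 > 20  true
[5] x1=11, x5=12, x2=12; 2 of them equal 12, not exactly one  false
[6] 3x4 − 4x7 = 3(5) − 4(7) = -13, not -12  false
[7] x8 = 11, x4 = 5; 11 ≥ 5  true
[8] x1=11, x5=12, x6=1; 1 of them equals 1  true
[9] x6 = 1 > -1, so we need x2 ≤ 10; but x2 = 12 > 10  false
[10] x5 + x1 = 12 + 11 = 23; 23 ≥ 21  true
[11] x8 = 11 is in {15, 16, 11}  true
[12] 12 / 2 = 6, so 2 divides 12  true

Constraints 3, 5, 6, 9 are violated.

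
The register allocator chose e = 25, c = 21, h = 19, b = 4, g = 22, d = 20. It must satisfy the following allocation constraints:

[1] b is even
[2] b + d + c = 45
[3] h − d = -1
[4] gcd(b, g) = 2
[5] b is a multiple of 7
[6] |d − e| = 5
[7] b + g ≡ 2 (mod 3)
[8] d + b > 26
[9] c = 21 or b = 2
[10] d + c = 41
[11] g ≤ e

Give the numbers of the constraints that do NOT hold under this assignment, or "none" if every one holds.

Constraints 5, 8 do not hold.

[1] b = 4 is even — OK.
[2] b + d + c = 4 + 20 + 21 = 45 — OK.
[3] h − d = 19 − 20 = -1 — OK.
[4] gcd(4, 22) = 2 — OK.
[5] 4 = 7×0 + 4, so 7 does not divide 4 — violated.
[6] |20 − 25| = 5 — OK.
[7] b + g = 26; 26 mod 3 = 2 — OK.
[8] d + b = 20 + 4 = 24; 24 ≤ 26, bound 26 not met — violated.
[9] c = 21 = 21 (first disjunct) — OK.
[10] d + c = 20 + 21 = 41 — OK.
[11] g = 22, e = 25; 22 ≤ 25 — OK.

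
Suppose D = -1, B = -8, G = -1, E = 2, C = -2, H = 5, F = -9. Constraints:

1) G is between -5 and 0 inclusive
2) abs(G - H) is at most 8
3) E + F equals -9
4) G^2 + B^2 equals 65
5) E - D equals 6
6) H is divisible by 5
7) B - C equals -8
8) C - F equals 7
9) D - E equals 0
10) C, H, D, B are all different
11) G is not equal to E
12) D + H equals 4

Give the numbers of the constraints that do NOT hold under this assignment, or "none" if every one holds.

1) G = -1 lies in [-5, 0] — holds.
2) abs(-1 - 5) = 6; 6 ≤ 8 — holds.
3) E + F = 2 + (-9) = -7, not -9 — does not hold.
4) G^2 + B^2 = (-1)^2 + (-8)^2 = 1 + 64 = 65 — holds.
5) E - D = 2 - (-1) = 3, not 6 — does not hold.
6) 5 / 5 = 1, so 5 divides 5 — holds.
7) B - C = -8 - (-2) = -6, not -8 — does not hold.
8) C - F = -2 - (-9) = 7 — holds.
9) D - E = -1 - 2 = -3, not 0 — does not hold.
10) values -2, 5, -1, -8 are pairwise distinct — holds.
11) G = -1, E = 2; distinct — holds.
12) D + H = -1 + 5 = 4 — holds.

No — constraints 3, 5, 7, 9 are not satisfied.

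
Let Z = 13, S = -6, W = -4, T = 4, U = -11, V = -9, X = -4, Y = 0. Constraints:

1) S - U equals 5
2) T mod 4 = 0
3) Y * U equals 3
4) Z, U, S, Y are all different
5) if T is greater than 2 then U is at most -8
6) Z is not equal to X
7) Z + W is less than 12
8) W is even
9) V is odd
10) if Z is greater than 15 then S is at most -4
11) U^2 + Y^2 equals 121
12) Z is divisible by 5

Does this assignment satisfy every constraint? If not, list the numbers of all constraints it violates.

1) S - U = -6 - (-11) = 5 — holds.
2) 4 mod 4 = 0 — holds.
3) Y * U = 0 * (-11) = 0, not 3 — does not hold.
4) values 13, -11, -6, 0 are pairwise distinct — holds.
5) T = 4 > 2, so we need U ≤ -8; U = -11 ≤ -8 — holds.
6) Z = 13, X = -4; distinct — holds.
7) Z + W = 13 + (-4) = 9; 9 < 12 — holds.
8) W = -4 is even — holds.
9) V = -9 is odd — holds.
10) Z = 13, not > 15; antecedent false, conditional vacuously true — holds.
11) U^2 + Y^2 = (-11)^2 + 0^2 = 121 + 0 = 121 — holds.
12) 13 = 5*2 + 3, so 5 does not divide 13 — does not hold.

Constraints 3 and 12 do not hold.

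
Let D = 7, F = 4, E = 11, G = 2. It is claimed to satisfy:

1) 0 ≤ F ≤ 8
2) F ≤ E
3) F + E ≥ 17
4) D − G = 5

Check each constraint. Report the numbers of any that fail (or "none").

1) F = 4 lies in [0, 8] — OK.
2) F = 4, E = 11; 4 ≤ 11 — OK.
3) F + E = 4 + 11 = 15; 15 < 17, bound 17 not met — violated.
4) D − G = 7 − 2 = 5 — OK.

Constraint 3 is violated.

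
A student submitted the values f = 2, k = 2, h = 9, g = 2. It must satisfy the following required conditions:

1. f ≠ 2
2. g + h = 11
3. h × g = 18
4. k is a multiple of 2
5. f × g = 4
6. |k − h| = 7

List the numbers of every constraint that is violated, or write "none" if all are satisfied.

No — constraint 1 is not satisfied.

1. f = 2, but 2 is required to differ  ✘
2. g + h = 2 + 9 = 11  ✔
3. h × g = 9 × 2 = 18  ✔
4. 2 / 2 = 1, so 2 divides 2  ✔
5. f × g = 2 × 2 = 4  ✔
6. |2 − 9| = 7  ✔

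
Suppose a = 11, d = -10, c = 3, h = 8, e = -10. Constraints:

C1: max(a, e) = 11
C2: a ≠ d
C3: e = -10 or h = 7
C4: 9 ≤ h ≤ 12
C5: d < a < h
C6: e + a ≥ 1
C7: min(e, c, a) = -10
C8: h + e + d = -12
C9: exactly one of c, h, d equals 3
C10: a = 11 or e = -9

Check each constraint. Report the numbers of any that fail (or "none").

The assignment fails constraints 4 and 5.

C1: max(11, -10) = 11 — holds.
C2: a = 11, d = -10; distinct — holds.
C3: e = -10 = -10 (first disjunct) — holds.
C4: h = 8 is outside [9, 12] — does not hold.
C5: values -10, 11, 8; a = 11 is not < h = 8 — does not hold.
C6: e + a = -10 + 11 = 1; 1 ≥ 1 — holds.
C7: min(-10, 3, 11) = -10 — holds.
C8: h + e + d = 8 + (-10) + (-10) = -12 — holds.
C9: c=3, h=8, d=-10; 1 of them equals 3 — holds.
C10: a = 11 = 11 (first disjunct) — holds.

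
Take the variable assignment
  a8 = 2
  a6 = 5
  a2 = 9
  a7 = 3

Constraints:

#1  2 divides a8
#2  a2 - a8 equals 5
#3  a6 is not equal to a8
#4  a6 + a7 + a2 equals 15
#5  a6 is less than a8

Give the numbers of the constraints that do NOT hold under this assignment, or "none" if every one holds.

#1 2 / 2 = 1, so 2 divides 2  ✓
#2 a2 - a8 = 9 - 2 = 7, not 5  ✗
#3 a6 = 5, a8 = 2; distinct  ✓
#4 a6 + a7 + a2 = 5 + 3 + 9 = 17, not 15  ✗
#5 a6 = 5, a8 = 2; 5 ≥ 2 (want <)  ✗

No — constraints 2, 4, 5 are not satisfied.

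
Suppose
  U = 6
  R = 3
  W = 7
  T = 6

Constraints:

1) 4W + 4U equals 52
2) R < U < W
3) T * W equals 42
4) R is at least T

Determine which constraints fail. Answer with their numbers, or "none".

Constraint 4 is violated.

1) 4W + 4U = 4(7) + 4(6) = 52 — OK.
2) values 3 < 6 < 7 — OK.
3) T * W = 6 * 7 = 42 — OK.
4) R = 3, T = 6; 3 < 6 (want ≥) — violated.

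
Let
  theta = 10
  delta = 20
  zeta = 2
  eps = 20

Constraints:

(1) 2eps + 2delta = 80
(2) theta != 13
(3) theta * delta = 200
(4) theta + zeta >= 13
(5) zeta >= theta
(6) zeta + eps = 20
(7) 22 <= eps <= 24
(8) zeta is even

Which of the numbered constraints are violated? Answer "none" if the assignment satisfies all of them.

(1) 2eps + 2delta = 2(20) + 2(20) = 80 — holds.
(2) theta = 10, and 10 ≠ 13 — holds.
(3) theta * delta = 10 * 20 = 200 — holds.
(4) theta + zeta = 10 + 2 = 12; 12 < 13, bound 13 not met — does not hold.
(5) zeta = 2, theta = 10; 2 < 10 (want ≥) — does not hold.
(6) zeta + eps = 2 + 20 = 22, not 20 — does not hold.
(7) eps = 20 is outside [22, 24] — does not hold.
(8) zeta = 2 is even — holds.

No — constraints 4, 5, 6, and 7 are not satisfied.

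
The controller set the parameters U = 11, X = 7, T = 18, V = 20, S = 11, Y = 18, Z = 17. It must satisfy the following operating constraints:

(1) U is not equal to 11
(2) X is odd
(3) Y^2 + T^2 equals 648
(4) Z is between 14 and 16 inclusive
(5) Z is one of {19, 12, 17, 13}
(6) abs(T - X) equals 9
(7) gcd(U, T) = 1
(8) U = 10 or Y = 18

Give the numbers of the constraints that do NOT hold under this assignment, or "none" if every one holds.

(1) U = 11, but 11 is required to differ  fails
(2) X = 7 is odd  holds
(3) Y^2 + T^2 = 18^2 + 18^2 = 324 + 324 = 648  holds
(4) Z = 17 is outside [14, 16]  fails
(5) Z = 17 is in {19, 12, 17, 13}  holds
(6) abs(18 - 7) = 11, not 9  fails
(7) gcd(11, 18) = 1  holds
(8) U = 11 ≠ 10, but Y = 18 = 18 (second disjunct)  holds

The assignment fails constraints 1, 4, 6.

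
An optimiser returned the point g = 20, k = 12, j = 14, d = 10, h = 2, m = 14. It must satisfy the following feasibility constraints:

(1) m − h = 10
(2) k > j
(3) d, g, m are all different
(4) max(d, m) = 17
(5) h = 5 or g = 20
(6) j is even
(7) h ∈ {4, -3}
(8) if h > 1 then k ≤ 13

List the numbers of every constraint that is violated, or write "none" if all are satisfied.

(1) m − h = 14 − 2 = 12, not 10  fails
(2) k = 12, j = 14; 12 ≤ 14 (want >)  fails
(3) values 10, 20, 14 are pairwise distinct  holds
(4) max(10, 14) = 14, not 17  fails
(5) h = 2 ≠ 5, but g = 20 = 20 (second disjunct)  holds
(6) j = 14 is even  holds
(7) h = 2 is not in {4, -3}  fails
(8) h = 2 > 1, so we need k ≤ 13; k = 12 ≤ 13  holds

No — constraints 1, 2, 4, 7 are not satisfied.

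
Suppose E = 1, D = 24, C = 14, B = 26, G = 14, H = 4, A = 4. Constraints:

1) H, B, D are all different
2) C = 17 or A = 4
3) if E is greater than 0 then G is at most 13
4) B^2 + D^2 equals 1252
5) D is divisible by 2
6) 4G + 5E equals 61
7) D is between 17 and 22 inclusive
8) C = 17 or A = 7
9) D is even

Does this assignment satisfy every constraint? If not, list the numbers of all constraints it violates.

1) values 4, 26, 24 are pairwise distinct — holds.
2) C = 14 ≠ 17, but A = 4 = 4 (second disjunct) — holds.
3) E = 1 > 0, so we need G ≤ 13; but G = 14 > 13 — does not hold.
4) B^2 + D^2 = 26^2 + 24^2 = 676 + 576 = 1252 — holds.
5) 24 / 2 = 12, so 2 divides 24 — holds.
6) 4G + 5E = 4(14) + 5(1) = 61 — holds.
7) D = 24 is outside [17, 22] — does not hold.
8) C = 14 ≠ 17 and A = 4 ≠ 7; both disjuncts false — does not hold.
9) D = 24 is even — holds.

No — constraints 3, 7, and 8 are not satisfied.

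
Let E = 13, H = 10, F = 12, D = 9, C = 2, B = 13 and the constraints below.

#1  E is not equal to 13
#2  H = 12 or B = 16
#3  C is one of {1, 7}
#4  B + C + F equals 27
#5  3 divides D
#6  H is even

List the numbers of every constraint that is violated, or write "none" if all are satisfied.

The assignment fails constraints 1, 2, and 3.

#1 E = 13, but 13 is required to differ  ✗
#2 H = 10 ≠ 12 and B = 13 ≠ 16; both disjuncts false  ✗
#3 C = 2 is not in {1, 7}  ✗
#4 B + C + F = 13 + 2 + 12 = 27  ✓
#5 9 / 3 = 3, so 3 divides 9  ✓
#6 H = 10 is even  ✓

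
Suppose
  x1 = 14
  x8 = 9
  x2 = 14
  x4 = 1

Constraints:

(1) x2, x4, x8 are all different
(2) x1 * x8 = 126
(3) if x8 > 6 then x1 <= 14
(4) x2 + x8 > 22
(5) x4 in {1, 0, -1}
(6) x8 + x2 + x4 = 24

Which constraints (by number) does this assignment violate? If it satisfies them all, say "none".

None — every constraint holds.

(1) values 14, 1, 9 are pairwise distinct — OK.
(2) x1 * x8 = 14 * 9 = 126 — OK.
(3) x8 = 9 > 6, so we need x1 ≤ 14; x1 = 14 ≤ 14 — OK.
(4) x2 + x8 = 14 + 9 = 23; 23 > 22 — OK.
(5) x4 = 1 is in {1, 0, -1} — OK.
(6) x8 + x2 + x4 = 9 + 14 + 1 = 24 — OK.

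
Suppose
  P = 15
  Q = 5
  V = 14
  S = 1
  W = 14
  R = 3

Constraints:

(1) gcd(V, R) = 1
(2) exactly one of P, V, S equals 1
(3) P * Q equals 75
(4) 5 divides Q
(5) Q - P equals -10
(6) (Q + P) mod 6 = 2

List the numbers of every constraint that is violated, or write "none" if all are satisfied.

(1) gcd(14, 3) = 1 — OK.
(2) P=15, V=14, S=1; 1 of them equals 1 — OK.
(3) P * Q = 15 * 5 = 75 — OK.
(4) 5 / 5 = 1, so 5 divides 5 — OK.
(5) Q - P = 5 - 15 = -10 — OK.
(6) Q + P = 20; 20 mod 6 = 2 — OK.

All constraints are satisfied.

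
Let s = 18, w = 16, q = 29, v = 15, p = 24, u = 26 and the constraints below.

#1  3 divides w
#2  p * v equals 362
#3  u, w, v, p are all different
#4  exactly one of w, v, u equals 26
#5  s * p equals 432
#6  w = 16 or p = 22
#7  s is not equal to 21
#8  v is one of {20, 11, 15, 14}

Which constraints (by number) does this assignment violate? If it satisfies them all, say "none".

Violated: 1, 2.

#1 16 = 3*5 + 1, so 3 does not divide 16  FAIL
#2 p * v = 24 * 15 = 360, not 362  FAIL
#3 values 26, 16, 15, 24 are pairwise distinct  OK
#4 w=16, v=15, u=26; 1 of them equals 26  OK
#5 s * p = 18 * 24 = 432  OK
#6 w = 16 = 16 (first disjunct)  OK
#7 s = 18, and 18 ≠ 21  OK
#8 v = 15 is in {20, 11, 15, 14}  OK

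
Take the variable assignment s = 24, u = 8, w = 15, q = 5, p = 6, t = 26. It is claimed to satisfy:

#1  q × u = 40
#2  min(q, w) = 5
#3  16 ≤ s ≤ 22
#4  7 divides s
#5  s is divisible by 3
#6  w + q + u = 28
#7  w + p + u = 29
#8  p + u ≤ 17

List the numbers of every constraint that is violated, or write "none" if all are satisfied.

Constraints 3 and 4 do not hold.

#1 q × u = 5 × 8 = 40  true
#2 min(5, 15) = 5  true
#3 s = 24 is outside [16, 22]  false
#4 24 = 7×3 + 3, so 7 does not divide 24  false
#5 24 / 3 = 8, so 3 divides 24  true
#6 w + q + u = 15 + 5 + 8 = 28  true
#7 w + p + u = 15 + 6 + 8 = 29  true
#8 p + u = 6 + 8 = 14; 14 ≤ 17  true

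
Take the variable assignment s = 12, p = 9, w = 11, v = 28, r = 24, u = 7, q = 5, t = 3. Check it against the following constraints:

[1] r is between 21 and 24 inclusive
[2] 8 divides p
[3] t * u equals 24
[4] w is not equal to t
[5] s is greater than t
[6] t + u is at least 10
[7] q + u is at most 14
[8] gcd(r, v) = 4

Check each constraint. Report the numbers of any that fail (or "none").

The assignment fails constraints 2, 3.

[1] r = 24 lies in [21, 24] — OK.
[2] 9 = 8*1 + 1, so 8 does not divide 9 — violated.
[3] t * u = 3 * 7 = 21, not 24 — violated.
[4] w = 11, t = 3; distinct — OK.
[5] s = 12, t = 3; 12 > 3 — OK.
[6] t + u = 3 + 7 = 10; 10 ≥ 10 — OK.
[7] q + u = 5 + 7 = 12; 12 ≤ 14 — OK.
[8] gcd(24, 28) = 4 — OK.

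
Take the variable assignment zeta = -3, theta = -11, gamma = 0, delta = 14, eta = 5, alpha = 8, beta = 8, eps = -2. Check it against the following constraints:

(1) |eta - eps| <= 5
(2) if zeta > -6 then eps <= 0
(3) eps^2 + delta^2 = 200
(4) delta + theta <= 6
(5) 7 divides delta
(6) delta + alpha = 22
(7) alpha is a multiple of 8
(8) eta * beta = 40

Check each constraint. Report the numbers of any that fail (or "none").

No — constraint 1 is not satisfied.

(1) |5 - (-2)| = 7; 7 > 5, exceeds bound 5 — violated.
(2) zeta = -3 > -6, so we need eps ≤ 0; eps = -2 ≤ 0 — satisfied.
(3) eps^2 + delta^2 = (-2)^2 + 14^2 = 4 + 196 = 200 — satisfied.
(4) delta + theta = 14 + (-11) = 3; 3 ≤ 6 — satisfied.
(5) 14 / 7 = 2, so 7 divides 14 — satisfied.
(6) delta + alpha = 14 + 8 = 22 — satisfied.
(7) 8 / 8 = 1, so 8 divides 8 — satisfied.
(8) eta * beta = 5 * 8 = 40 — satisfied.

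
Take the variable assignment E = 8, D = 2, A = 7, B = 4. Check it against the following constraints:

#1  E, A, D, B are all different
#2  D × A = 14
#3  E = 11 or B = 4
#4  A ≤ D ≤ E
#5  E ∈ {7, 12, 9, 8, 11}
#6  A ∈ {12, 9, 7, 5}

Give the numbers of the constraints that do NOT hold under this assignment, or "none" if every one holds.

Constraint 4 does not hold.

#1 values 8, 7, 2, 4 are pairwise distinct — OK.
#2 D × A = 2 × 7 = 14 — OK.
#3 E = 8 ≠ 11, but B = 4 = 4 (second disjunct) — OK.
#4 values 7, 2, 8; A = 7 is not ≤ D = 2 — violated.
#5 E = 8 is in {7, 12, 9, 8, 11} — OK.
#6 A = 7 is in {12, 9, 7, 5} — OK.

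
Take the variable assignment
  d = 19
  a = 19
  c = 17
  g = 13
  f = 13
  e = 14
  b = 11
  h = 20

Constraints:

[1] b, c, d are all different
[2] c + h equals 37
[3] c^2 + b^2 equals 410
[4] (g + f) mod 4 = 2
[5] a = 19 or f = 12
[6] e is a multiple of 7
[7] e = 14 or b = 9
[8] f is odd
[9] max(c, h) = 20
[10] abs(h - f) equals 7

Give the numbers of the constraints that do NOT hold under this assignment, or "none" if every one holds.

[1] values 11, 17, 19 are pairwise distinct — holds.
[2] c + h = 17 + 20 = 37 — holds.
[3] c^2 + b^2 = 17^2 + 11^2 = 289 + 121 = 410 — holds.
[4] g + f = 26; 26 mod 4 = 2 — holds.
[5] a = 19 = 19 (first disjunct) — holds.
[6] 14 / 7 = 2, so 7 divides 14 — holds.
[7] e = 14 = 14 (first disjunct) — holds.
[8] f = 13 is odd — holds.
[9] max(17, 20) = 20 — holds.
[10] abs(20 - 13) = 7 — holds.

The assignment satisfies every constraint.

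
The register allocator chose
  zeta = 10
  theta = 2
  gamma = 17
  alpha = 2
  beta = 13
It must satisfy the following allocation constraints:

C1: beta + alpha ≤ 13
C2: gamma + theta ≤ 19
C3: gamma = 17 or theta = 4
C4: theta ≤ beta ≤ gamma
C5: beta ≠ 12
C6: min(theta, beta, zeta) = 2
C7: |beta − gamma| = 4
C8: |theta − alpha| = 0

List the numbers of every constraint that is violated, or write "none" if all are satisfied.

The assignment fails constraint 1.

C1: beta + alpha = 13 + 2 = 15; 15 > 13, bound 13 not met  no
C2: gamma + theta = 17 + 2 = 19; 19 ≤ 19  yes
C3: gamma = 17 = 17 (first disjunct)  yes
C4: values 2 ≤ 13 ≤ 17  yes
C5: beta = 13, and 13 ≠ 12  yes
C6: min(2, 13, 10) = 2  yes
C7: |13 − 17| = 4  yes
C8: |2 − 2| = 0  yes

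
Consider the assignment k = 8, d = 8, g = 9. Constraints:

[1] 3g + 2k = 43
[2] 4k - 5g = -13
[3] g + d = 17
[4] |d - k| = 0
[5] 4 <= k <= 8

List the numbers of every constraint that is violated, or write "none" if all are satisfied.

[1] 3g + 2k = 3(9) + 2(8) = 43  ✔
[2] 4k - 5g = 4(8) - 5(9) = -13  ✔
[3] g + d = 9 + 8 = 17  ✔
[4] |8 - 8| = 0  ✔
[5] k = 8 lies in [4, 8]  ✔

None — every constraint holds.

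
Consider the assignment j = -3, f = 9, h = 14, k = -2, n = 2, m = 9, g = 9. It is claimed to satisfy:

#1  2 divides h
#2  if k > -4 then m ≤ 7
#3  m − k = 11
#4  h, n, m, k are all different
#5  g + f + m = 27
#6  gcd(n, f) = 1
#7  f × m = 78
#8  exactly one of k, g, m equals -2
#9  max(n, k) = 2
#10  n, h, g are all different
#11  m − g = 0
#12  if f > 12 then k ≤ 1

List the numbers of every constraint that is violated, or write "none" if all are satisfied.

#1 14 / 2 = 7, so 2 divides 14  holds
#2 k = -2 > -4, so we need m ≤ 7; but m = 9 > 7  fails
#3 m − k = 9 − (-2) = 11  holds
#4 values 14, 2, 9, -2 are pairwise distinct  holds
#5 g + f + m = 9 + 9 + 9 = 27  holds
#6 gcd(2, 9) = 1  holds
#7 f × m = 9 × 9 = 81, not 78  fails
#8 k=-2, g=9, m=9; 1 of them equals -2  holds
#9 max(2, -2) = 2  holds
#10 values 2, 14, 9 are pairwise distinct  holds
#11 m − g = 9 − 9 = 0  holds
#12 f = 9, not > 12; antecedent false, conditional vacuously true  holds

The assignment fails constraints 2, 7.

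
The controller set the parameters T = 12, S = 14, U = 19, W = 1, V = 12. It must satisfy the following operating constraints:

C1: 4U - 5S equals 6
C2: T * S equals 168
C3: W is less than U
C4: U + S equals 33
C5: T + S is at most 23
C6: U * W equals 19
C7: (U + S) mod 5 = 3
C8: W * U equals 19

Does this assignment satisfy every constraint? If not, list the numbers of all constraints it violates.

C1: 4U - 5S = 4(19) - 5(14) = 6 — OK.
C2: T * S = 12 * 14 = 168 — OK.
C3: W = 1, U = 19; 1 < 19 — OK.
C4: U + S = 19 + 14 = 33 — OK.
C5: T + S = 12 + 14 = 26; 26 > 23, bound 23 not met — violated.
C6: U * W = 19 * 1 = 19 — OK.
C7: U + S = 33; 33 mod 5 = 3 — OK.
C8: W * U = 1 * 19 = 19 — OK.

No — constraint 5 is not satisfied.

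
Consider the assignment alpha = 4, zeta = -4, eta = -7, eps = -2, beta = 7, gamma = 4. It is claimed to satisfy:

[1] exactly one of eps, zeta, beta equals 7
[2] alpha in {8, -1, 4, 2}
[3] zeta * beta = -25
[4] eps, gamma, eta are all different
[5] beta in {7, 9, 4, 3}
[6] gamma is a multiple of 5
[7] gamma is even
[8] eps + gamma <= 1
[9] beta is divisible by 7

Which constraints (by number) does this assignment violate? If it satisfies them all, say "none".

[1] eps=-2, zeta=-4, beta=7; 1 of them equals 7  true
[2] alpha = 4 is in {8, -1, 4, 2}  true
[3] zeta * beta = -4 * 7 = -28, not -25  false
[4] values -2, 4, -7 are pairwise distinct  true
[5] beta = 7 is in {7, 9, 4, 3}  true
[6] 4 = 5*0 + 4, so 5 does not divide 4  false
[7] gamma = 4 is even  true
[8] eps + gamma = -2 + 4 = 2; 2 > 1, bound 1 not met  false
[9] 7 / 7 = 1, so 7 divides 7  true

The assignment fails constraints 3, 6, 8.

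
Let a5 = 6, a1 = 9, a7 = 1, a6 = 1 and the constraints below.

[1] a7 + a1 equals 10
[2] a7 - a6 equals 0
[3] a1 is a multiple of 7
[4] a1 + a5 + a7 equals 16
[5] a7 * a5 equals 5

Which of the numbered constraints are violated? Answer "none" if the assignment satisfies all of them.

The assignment fails constraints 3 and 5.

[1] a7 + a1 = 1 + 9 = 10 — OK.
[2] a7 - a6 = 1 - 1 = 0 — OK.
[3] 9 = 7*1 + 2, so 7 does not divide 9 — violated.
[4] a1 + a5 + a7 = 9 + 6 + 1 = 16 — OK.
[5] a7 * a5 = 1 * 6 = 6, not 5 — violated.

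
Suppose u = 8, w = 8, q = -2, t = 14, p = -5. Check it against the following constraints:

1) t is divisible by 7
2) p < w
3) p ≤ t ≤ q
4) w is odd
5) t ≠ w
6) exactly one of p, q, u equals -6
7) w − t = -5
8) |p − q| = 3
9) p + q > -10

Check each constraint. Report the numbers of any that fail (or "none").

1) 14 / 7 = 2, so 7 divides 14 — holds.
2) p = -5, w = 8; -5 < 8 — holds.
3) values -5, 14, -2; t = 14 is not ≤ q = -2 — fails.
4) w = 8 is even — fails.
5) t = 14, w = 8; distinct — holds.
6) p=-5, q=-2, u=8; 0 of them equal -6, not exactly one — fails.
7) w − t = 8 − 14 = -6, not -5 — fails.
8) |-5 − (-2)| = 3 — holds.
9) p + q = -5 + (-2) = -7; -7 > -10 — holds.

Constraints 3, 4, 6, 7 do not hold.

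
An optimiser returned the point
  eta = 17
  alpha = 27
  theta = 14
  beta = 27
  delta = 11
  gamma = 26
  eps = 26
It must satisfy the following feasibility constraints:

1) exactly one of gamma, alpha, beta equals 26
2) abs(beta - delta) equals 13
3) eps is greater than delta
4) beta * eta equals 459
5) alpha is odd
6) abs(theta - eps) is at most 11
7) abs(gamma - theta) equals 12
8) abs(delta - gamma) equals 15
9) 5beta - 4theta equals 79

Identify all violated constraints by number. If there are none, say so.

1) gamma=26, alpha=27, beta=27; 1 of them equals 26 — OK.
2) abs(27 - 11) = 16, not 13 — violated.
3) eps = 26, delta = 11; 26 > 11 — OK.
4) beta * eta = 27 * 17 = 459 — OK.
5) alpha = 27 is odd — OK.
6) abs(14 - 26) = 12; 12 > 11, exceeds bound 11 — violated.
7) abs(26 - 14) = 12 — OK.
8) abs(11 - 26) = 15 — OK.
9) 5beta - 4theta = 5(27) - 4(14) = 79 — OK.

The assignment fails constraints 2, 6.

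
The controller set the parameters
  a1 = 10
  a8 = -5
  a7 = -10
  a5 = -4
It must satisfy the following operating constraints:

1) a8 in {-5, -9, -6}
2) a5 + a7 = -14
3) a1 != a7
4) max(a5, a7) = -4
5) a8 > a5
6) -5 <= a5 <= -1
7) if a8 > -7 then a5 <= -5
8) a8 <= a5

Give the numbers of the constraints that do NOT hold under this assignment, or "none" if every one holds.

Constraints 5, 7 do not hold.

1) a8 = -5 is in {-5, -9, -6} — holds.
2) a5 + a7 = -4 + (-10) = -14 — holds.
3) a1 = 10, a7 = -10; distinct — holds.
4) max(-4, -10) = -4 — holds.
5) a8 = -5, a5 = -4; -5 ≤ -4 (want >) — fails.
6) a5 = -4 lies in [-5, -1] — holds.
7) a8 = -5 > -7, so we need a5 ≤ -5; but a5 = -4 > -5 — fails.
8) a8 = -5, a5 = -4; -5 ≤ -4 — holds.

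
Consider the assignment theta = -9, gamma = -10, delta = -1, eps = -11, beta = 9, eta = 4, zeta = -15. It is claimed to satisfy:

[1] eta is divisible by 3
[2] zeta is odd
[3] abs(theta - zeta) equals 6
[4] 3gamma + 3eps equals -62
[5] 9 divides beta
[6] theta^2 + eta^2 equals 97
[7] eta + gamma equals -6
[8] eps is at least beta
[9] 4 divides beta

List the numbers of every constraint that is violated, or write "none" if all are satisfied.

[1] 4 = 3*1 + 1, so 3 does not divide 4  ✘
[2] zeta = -15 is odd  ✔
[3] abs(-9 - (-15)) = 6  ✔
[4] 3gamma + 3eps = 3(-10) + 3(-11) = -63, not -62  ✘
[5] 9 / 9 = 1, so 9 divides 9  ✔
[6] theta^2 + eta^2 = (-9)^2 + 4^2 = 81 + 16 = 97  ✔
[7] eta + gamma = 4 + (-10) = -6  ✔
[8] eps = -11, beta = 9; -11 < 9 (want ≥)  ✘
[9] 9 = 4*2 + 1, so 4 does not divide 9  ✘

Violated: 1, 4, 8, 9.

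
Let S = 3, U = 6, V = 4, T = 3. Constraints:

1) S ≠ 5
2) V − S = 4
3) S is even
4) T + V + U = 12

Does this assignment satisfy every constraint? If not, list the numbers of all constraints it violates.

1) S = 3, and 3 ≠ 5 — OK.
2) V − S = 4 − 3 = 1, not 4 — violated.
3) S = 3 is odd — violated.
4) T + V + U = 3 + 4 + 6 = 13, not 12 — violated.

Violated: 2, 3, and 4.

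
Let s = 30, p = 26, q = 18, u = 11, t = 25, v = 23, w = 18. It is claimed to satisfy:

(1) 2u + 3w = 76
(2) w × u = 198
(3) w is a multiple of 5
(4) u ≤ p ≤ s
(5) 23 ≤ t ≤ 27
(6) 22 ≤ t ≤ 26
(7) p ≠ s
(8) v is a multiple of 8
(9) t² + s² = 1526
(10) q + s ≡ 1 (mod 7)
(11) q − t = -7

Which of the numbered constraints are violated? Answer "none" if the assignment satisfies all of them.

(1) 2u + 3w = 2(11) + 3(18) = 76  true
(2) w × u = 18 × 11 = 198  true
(3) 18 = 5×3 + 3, so 5 does not divide 18  false
(4) values 11 ≤ 26 ≤ 30  true
(5) t = 25 lies in [23, 27]  true
(6) t = 25 lies in [22, 26]  true
(7) p = 26, s = 30; distinct  true
(8) 23 = 8×2 + 7, so 8 does not divide 23  false
(9) t² + s² = 25² + 30² = 625 + 900 = 1525, not 1526  false
(10) q + s = 48; 48 mod 7 = 6, not 1  false
(11) q − t = 18 − 25 = -7  true

Constraints 3, 8, 9, 10 do not hold.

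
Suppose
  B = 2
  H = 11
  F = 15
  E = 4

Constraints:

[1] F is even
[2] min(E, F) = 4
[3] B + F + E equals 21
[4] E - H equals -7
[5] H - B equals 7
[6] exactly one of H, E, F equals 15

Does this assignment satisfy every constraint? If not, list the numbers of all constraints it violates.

[1] F = 15 is odd — violated.
[2] min(4, 15) = 4 — satisfied.
[3] B + F + E = 2 + 15 + 4 = 21 — satisfied.
[4] E - H = 4 - 11 = -7 — satisfied.
[5] H - B = 11 - 2 = 9, not 7 — violated.
[6] H=11, E=4, F=15; 1 of them equals 15 — satisfied.

No — constraints 1 and 5 are not satisfied.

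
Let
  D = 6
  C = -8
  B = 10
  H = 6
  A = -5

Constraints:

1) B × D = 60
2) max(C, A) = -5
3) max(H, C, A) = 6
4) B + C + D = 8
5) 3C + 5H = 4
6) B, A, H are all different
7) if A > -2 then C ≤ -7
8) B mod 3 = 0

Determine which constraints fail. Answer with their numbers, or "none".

Constraints 5 and 8 are violated.

1) B × D = 10 × 6 = 60  OK
2) max(-8, -5) = -5  OK
3) max(6, -8, -5) = 6  OK
4) B + C + D = 10 + (-8) + 6 = 8  OK
5) 3C + 5H = 3(-8) + 5(6) = 6, not 4  FAIL
6) values 10, -5, 6 are pairwise distinct  OK
7) A = -5, not > -2; antecedent false, conditional vacuously true  OK
8) 10 mod 3 = 1, not 0  FAIL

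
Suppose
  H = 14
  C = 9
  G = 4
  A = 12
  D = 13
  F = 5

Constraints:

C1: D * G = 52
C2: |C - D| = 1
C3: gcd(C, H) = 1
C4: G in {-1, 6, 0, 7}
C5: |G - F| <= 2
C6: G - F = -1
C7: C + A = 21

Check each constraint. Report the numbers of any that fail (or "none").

C1: D * G = 13 * 4 = 52 — satisfied.
C2: |9 - 13| = 4, not 1 — violated.
C3: gcd(9, 14) = 1 — satisfied.
C4: G = 4 is not in {-1, 6, 0, 7} — violated.
C5: |4 - 5| = 1; 1 ≤ 2 — satisfied.
C6: G - F = 4 - 5 = -1 — satisfied.
C7: C + A = 9 + 12 = 21 — satisfied.

Constraints 2, 4 are violated.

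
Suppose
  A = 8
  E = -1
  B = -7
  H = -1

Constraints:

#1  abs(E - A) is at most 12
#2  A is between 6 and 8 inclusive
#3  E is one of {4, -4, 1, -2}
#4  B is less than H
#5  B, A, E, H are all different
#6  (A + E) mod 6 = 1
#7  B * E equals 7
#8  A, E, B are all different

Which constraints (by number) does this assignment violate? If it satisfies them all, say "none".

#1 abs(-1 - 8) = 9; 9 ≤ 12  OK
#2 A = 8 lies in [6, 8]  OK
#3 E = -1 is not in {4, -4, 1, -2}  FAIL
#4 B = -7, H = -1; -7 < -1  OK
#5 E = H = -1, not all different  FAIL
#6 A + E = 7; 7 mod 6 = 1  OK
#7 B * E = -7 * (-1) = 7  OK
#8 values 8, -1, -7 are pairwise distinct  OK

Constraints 3, 5 are violated.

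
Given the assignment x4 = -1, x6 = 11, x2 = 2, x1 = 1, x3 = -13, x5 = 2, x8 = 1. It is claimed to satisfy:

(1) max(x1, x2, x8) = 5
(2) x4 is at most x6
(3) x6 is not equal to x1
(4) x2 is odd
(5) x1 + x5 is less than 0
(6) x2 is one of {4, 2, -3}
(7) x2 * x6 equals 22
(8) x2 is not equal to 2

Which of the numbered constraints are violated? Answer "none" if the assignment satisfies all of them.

(1) max(1, 2, 1) = 2, not 5  ✗
(2) x4 = -1, x6 = 11; -1 ≤ 11  ✓
(3) x6 = 11, x1 = 1; distinct  ✓
(4) x2 = 2 is even  ✗
(5) x1 + x5 = 1 + 2 = 3; 3 ≥ 0, bound 0 not met  ✗
(6) x2 = 2 is in {4, 2, -3}  ✓
(7) x2 * x6 = 2 * 11 = 22  ✓
(8) x2 = 2, but 2 is required to differ  ✗

Violated: 1, 4, 5, 8.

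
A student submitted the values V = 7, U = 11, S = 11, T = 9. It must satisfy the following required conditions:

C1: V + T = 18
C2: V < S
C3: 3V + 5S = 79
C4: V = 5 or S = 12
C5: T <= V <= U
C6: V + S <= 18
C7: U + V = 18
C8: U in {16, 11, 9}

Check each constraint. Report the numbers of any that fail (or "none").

C1: V + T = 7 + 9 = 16, not 18  false
C2: V = 7, S = 11; 7 < 11  true
C3: 3V + 5S = 3(7) + 5(11) = 76, not 79  false
C4: V = 7 ≠ 5 and S = 11 ≠ 12; both disjuncts false  false
C5: values 9, 7, 11; T = 9 is not <= V = 7  false
C6: V + S = 7 + 11 = 18; 18 ≤ 18  true
C7: U + V = 11 + 7 = 18  true
C8: U = 11 is in {16, 11, 9}  true

Constraints 1, 3, 4, and 5 do not hold.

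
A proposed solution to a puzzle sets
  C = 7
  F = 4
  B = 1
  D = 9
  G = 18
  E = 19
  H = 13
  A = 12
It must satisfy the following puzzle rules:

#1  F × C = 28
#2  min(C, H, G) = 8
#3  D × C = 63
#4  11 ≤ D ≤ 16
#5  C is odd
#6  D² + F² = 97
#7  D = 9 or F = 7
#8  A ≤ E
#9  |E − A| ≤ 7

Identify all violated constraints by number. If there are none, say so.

Violated: 2, 4.

#1 F × C = 4 × 7 = 28 — holds.
#2 min(7, 13, 18) = 7, not 8 — fails.
#3 D × C = 9 × 7 = 63 — holds.
#4 D = 9 is outside [11, 16] — fails.
#5 C = 7 is odd — holds.
#6 D² + F² = 9² + 4² = 81 + 16 = 97 — holds.
#7 D = 9 = 9 (first disjunct) — holds.
#8 A = 12, E = 19; 12 ≤ 19 — holds.
#9 |19 − 12| = 7; 7 ≤ 7 — holds.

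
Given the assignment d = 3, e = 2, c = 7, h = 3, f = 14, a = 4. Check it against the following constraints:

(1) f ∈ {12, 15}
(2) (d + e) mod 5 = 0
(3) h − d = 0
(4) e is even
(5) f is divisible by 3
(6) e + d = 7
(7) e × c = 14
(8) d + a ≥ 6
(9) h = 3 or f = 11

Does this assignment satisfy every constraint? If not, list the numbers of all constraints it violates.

(1) f = 14 is not in {12, 15} — does not hold.
(2) d + e = 5; 5 mod 5 = 0 — holds.
(3) h − d = 3 − 3 = 0 — holds.
(4) e = 2 is even — holds.
(5) 14 = 3×4 + 2, so 3 does not divide 14 — does not hold.
(6) e + d = 2 + 3 = 5, not 7 — does not hold.
(7) e × c = 2 × 7 = 14 — holds.
(8) d + a = 3 + 4 = 7; 7 ≥ 6 — holds.
(9) h = 3 = 3 (first disjunct) — holds.

Constraints 1, 5, and 6 are violated.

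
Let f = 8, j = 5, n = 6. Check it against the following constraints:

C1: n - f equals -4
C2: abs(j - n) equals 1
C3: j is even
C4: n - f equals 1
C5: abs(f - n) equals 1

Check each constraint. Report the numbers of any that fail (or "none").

C1: n - f = 6 - 8 = -2, not -4  FAIL
C2: abs(5 - 6) = 1  OK
C3: j = 5 is odd  FAIL
C4: n - f = 6 - 8 = -2, not 1  FAIL
C5: abs(8 - 6) = 2, not 1  FAIL

No — constraints 1, 3, 4, and 5 are not satisfied.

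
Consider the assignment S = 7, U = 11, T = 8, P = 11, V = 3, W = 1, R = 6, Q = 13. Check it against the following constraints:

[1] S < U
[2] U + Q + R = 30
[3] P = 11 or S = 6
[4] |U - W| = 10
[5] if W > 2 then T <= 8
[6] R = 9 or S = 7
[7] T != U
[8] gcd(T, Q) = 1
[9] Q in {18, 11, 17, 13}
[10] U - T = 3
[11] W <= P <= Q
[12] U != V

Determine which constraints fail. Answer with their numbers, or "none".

The assignment satisfies every constraint.

[1] S = 7, U = 11; 7 < 11 — holds.
[2] U + Q + R = 11 + 13 + 6 = 30 — holds.
[3] P = 11 = 11 (first disjunct) — holds.
[4] |11 - 1| = 10 — holds.
[5] W = 1, not > 2; antecedent false, conditional vacuously true — holds.
[6] R = 6 ≠ 9, but S = 7 = 7 (second disjunct) — holds.
[7] T = 8, U = 11; distinct — holds.
[8] gcd(8, 13) = 1 — holds.
[9] Q = 13 is in {18, 11, 17, 13} — holds.
[10] U - T = 11 - 8 = 3 — holds.
[11] values 1 <= 11 <= 13 — holds.
[12] U = 11, V = 3; distinct — holds.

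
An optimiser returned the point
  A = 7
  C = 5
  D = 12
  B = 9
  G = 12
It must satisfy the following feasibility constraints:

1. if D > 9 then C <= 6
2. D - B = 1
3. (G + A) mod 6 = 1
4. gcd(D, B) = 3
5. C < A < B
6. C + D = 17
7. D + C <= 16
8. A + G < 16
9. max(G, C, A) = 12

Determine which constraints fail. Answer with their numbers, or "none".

No — constraints 2, 7, and 8 are not satisfied.

1. D = 12 > 9, so we need C ≤ 6; C = 5 ≤ 6  true
2. D - B = 12 - 9 = 3, not 1  false
3. G + A = 19; 19 mod 6 = 1  true
4. gcd(12, 9) = 3  true
5. values 5 < 7 < 9  true
6. C + D = 5 + 12 = 17  true
7. D + C = 12 + 5 = 17; 17 > 16, bound 16 not met  false
8. A + G = 7 + 12 = 19; 19 ≥ 16, bound 16 not met  false
9. max(12, 5, 7) = 12  true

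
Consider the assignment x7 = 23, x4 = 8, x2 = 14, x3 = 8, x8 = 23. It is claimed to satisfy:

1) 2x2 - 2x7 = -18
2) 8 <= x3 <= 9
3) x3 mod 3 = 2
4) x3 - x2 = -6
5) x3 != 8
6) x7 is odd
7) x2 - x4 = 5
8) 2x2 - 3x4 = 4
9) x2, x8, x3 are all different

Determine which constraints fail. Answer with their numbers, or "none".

1) 2x2 - 2x7 = 2(14) - 2(23) = -18 — holds.
2) x3 = 8 lies in [8, 9] — holds.
3) 8 mod 3 = 2 — holds.
4) x3 - x2 = 8 - 14 = -6 — holds.
5) x3 = 8, but 8 is required to differ — fails.
6) x7 = 23 is odd — holds.
7) x2 - x4 = 14 - 8 = 6, not 5 — fails.
8) 2x2 - 3x4 = 2(14) - 3(8) = 4 — holds.
9) values 14, 23, 8 are pairwise distinct — holds.

The assignment fails constraints 5, 7.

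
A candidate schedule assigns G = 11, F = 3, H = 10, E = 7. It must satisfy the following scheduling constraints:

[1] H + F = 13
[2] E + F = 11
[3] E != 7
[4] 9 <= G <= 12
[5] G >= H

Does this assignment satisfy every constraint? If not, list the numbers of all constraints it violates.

Violated: 2, 3.

[1] H + F = 10 + 3 = 13 — satisfied.
[2] E + F = 7 + 3 = 10, not 11 — violated.
[3] E = 7, but 7 is required to differ — violated.
[4] G = 11 lies in [9, 12] — satisfied.
[5] G = 11, H = 10; 11 ≥ 10 — satisfied.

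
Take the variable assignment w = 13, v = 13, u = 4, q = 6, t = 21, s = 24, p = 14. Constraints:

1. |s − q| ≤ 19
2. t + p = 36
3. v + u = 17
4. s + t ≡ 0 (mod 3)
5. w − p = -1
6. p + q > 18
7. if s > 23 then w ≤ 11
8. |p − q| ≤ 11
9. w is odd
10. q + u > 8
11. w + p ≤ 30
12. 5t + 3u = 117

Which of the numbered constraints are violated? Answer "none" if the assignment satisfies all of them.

1. |24 − 6| = 18; 18 ≤ 19 — holds.
2. t + p = 21 + 14 = 35, not 36 — does not hold.
3. v + u = 13 + 4 = 17 — holds.
4. s + t = 45; 45 mod 3 = 0 — holds.
5. w − p = 13 − 14 = -1 — holds.
6. p + q = 14 + 6 = 20; 20 > 18 — holds.
7. s = 24 > 23, so we need w ≤ 11; but w = 13 > 11 — does not hold.
8. |14 − 6| = 8; 8 ≤ 11 — holds.
9. w = 13 is odd — holds.
10. q + u = 6 + 4 = 10; 10 > 8 — holds.
11. w + p = 13 + 14 = 27; 27 ≤ 30 — holds.
12. 5t + 3u = 5(21) + 3(4) = 117 — holds.

Constraints 2 and 7 do not hold.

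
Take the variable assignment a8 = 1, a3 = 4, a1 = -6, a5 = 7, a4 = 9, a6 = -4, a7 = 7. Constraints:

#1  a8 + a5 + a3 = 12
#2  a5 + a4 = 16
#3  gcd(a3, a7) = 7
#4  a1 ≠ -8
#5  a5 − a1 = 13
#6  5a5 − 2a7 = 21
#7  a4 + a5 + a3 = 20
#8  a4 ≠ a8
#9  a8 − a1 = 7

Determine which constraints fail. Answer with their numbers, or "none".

The assignment fails constraint 3.

#1 a8 + a5 + a3 = 1 + 7 + 4 = 12 — holds.
#2 a5 + a4 = 7 + 9 = 16 — holds.
#3 gcd(4, 7) = 1, not 7 — does not hold.
#4 a1 = -6, and -6 ≠ -8 — holds.
#5 a5 − a1 = 7 − (-6) = 13 — holds.
#6 5a5 − 2a7 = 5(7) − 2(7) = 21 — holds.
#7 a4 + a5 + a3 = 9 + 7 + 4 = 20 — holds.
#8 a4 = 9, a8 = 1; distinct — holds.
#9 a8 − a1 = 1 − (-6) = 7 — holds.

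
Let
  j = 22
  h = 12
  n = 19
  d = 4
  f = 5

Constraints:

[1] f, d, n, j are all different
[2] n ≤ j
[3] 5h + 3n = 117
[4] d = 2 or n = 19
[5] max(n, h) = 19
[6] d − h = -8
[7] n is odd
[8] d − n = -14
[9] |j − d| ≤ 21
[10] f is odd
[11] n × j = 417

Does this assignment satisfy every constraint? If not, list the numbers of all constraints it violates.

[1] values 5, 4, 19, 22 are pairwise distinct — holds.
[2] n = 19, j = 22; 19 ≤ 22 — holds.
[3] 5h + 3n = 5(12) + 3(19) = 117 — holds.
[4] d = 4 ≠ 2, but n = 19 = 19 (second disjunct) — holds.
[5] max(19, 12) = 19 — holds.
[6] d − h = 4 − 12 = -8 — holds.
[7] n = 19 is odd — holds.
[8] d − n = 4 − 19 = -15, not -14 — fails.
[9] |22 − 4| = 18; 18 ≤ 21 — holds.
[10] f = 5 is odd — holds.
[11] n × j = 19 × 22 = 418, not 417 — fails.

Violated: 8, 11.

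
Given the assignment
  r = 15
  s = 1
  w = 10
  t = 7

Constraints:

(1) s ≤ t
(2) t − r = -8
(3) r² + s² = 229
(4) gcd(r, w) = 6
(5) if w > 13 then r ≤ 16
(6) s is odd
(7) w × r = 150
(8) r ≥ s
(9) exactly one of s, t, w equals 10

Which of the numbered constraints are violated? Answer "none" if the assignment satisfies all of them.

Violated: 3, 4.

(1) s = 1, t = 7; 1 ≤ 7 — OK.
(2) t − r = 7 − 15 = -8 — OK.
(3) r² + s² = 15² + 1² = 225 + 1 = 226, not 229 — violated.
(4) gcd(15, 10) = 5, not 6 — violated.
(5) w = 10, not > 13; antecedent false, conditional vacuously true — OK.
(6) s = 1 is odd — OK.
(7) w × r = 10 × 15 = 150 — OK.
(8) r = 15, s = 1; 15 ≥ 1 — OK.
(9) s=1, t=7, w=10; 1 of them equals 10 — OK.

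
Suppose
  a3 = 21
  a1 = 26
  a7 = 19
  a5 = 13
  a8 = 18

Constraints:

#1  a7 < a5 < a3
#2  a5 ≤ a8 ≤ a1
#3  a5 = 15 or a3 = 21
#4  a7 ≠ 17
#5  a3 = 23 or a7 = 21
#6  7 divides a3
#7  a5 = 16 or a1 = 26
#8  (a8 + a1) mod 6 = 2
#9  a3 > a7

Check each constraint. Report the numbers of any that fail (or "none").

#1 values 19, 13, 21; a7 = 19 is not < a5 = 13 — violated.
#2 values 13 ≤ 18 ≤ 26 — OK.
#3 a5 = 13 ≠ 15, but a3 = 21 = 21 (second disjunct) — OK.
#4 a7 = 19, and 19 ≠ 17 — OK.
#5 a3 = 21 ≠ 23 and a7 = 19 ≠ 21; both disjuncts false — violated.
#6 21 / 7 = 3, so 7 divides 21 — OK.
#7 a5 = 13 ≠ 16, but a1 = 26 = 26 (second disjunct) — OK.
#8 a8 + a1 = 44; 44 mod 6 = 2 — OK.
#9 a3 = 21, a7 = 19; 21 > 19 — OK.

Violated: 1 and 5.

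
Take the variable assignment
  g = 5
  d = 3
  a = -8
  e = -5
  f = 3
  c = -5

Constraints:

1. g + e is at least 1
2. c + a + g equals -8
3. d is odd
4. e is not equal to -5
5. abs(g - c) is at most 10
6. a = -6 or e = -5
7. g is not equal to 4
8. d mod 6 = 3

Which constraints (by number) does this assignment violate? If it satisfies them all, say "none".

1. g + e = 5 + (-5) = 0; 0 < 1, bound 1 not met — does not hold.
2. c + a + g = -5 + (-8) + 5 = -8 — holds.
3. d = 3 is odd — holds.
4. e = -5, but -5 is required to differ — does not hold.
5. abs(5 - (-5)) = 10; 10 ≤ 10 — holds.
6. a = -8 ≠ -6, but e = -5 = -5 (second disjunct) — holds.
7. g = 5, and 5 ≠ 4 — holds.
8. 3 mod 6 = 3 — holds.

The assignment fails constraints 1, 4.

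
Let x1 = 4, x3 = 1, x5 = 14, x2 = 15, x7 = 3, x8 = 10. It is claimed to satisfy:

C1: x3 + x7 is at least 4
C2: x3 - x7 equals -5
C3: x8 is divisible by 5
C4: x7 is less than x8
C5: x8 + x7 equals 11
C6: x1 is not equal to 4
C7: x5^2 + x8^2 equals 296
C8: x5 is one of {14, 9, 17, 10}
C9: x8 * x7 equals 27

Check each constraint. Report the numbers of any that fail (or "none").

C1: x3 + x7 = 1 + 3 = 4; 4 ≥ 4 — OK.
C2: x3 - x7 = 1 - 3 = -2, not -5 — violated.
C3: 10 / 5 = 2, so 5 divides 10 — OK.
C4: x7 = 3, x8 = 10; 3 < 10 — OK.
C5: x8 + x7 = 10 + 3 = 13, not 11 — violated.
C6: x1 = 4, but 4 is required to differ — violated.
C7: x5^2 + x8^2 = 14^2 + 10^2 = 196 + 100 = 296 — OK.
C8: x5 = 14 is in {14, 9, 17, 10} — OK.
C9: x8 * x7 = 10 * 3 = 30, not 27 — violated.

No — constraints 2, 5, 6, 9 are not satisfied.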